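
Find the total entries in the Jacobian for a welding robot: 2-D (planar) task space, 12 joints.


Given: task space dimension = 2, joints = 12
Jacobian is a 2 x 12 matrix
Total entries = rows * columns
Total = 2 * 12
Total = 24

24


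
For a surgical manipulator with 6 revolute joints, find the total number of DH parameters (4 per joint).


Given: 6 joints, 4 DH parameters per joint (d, theta, a, alpha)
Total DH parameters = number_of_joints * 4
Total = 6 * 4
Total = 24

24


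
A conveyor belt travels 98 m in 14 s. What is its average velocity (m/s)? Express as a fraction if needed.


Given: distance d = 98 m, time t = 14 s
Using v = d / t
v = 98 / 14
v = 7 m/s

7 m/s


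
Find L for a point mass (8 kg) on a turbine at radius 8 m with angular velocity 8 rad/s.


Given: m = 8 kg, r = 8 m, omega = 8 rad/s
For a point mass: I = m*r^2
I = 8*8^2 = 8*64 = 512
L = I*omega = 512*8
L = 4096 kg*m^2/s

4096 kg*m^2/s


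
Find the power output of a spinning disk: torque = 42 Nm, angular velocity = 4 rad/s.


Given: tau = 42 Nm, omega = 4 rad/s
Using P = tau * omega
P = 42 * 4
P = 168 W

168 W


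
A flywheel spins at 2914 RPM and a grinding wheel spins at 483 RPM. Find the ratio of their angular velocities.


Given: RPM_A = 2914, RPM_B = 483
omega = 2*pi*RPM/60, so omega_A/omega_B = RPM_A / RPM_B
omega_A/omega_B = 2914 / 483
omega_A/omega_B = 2914/483

2914/483


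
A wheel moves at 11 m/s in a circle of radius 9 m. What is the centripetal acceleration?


Given: v = 11 m/s, r = 9 m
Using a_c = v^2 / r
a_c = 11^2 / 9
a_c = 121 / 9
a_c = 121/9 m/s^2

121/9 m/s^2


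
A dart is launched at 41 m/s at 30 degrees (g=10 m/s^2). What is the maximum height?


Given: v0 = 41 m/s, theta = 30 deg, g = 10 m/s^2
sin^2(30) = 1/4
Using H = v0^2 * sin^2(theta) / (2*g)
H = 41^2 * 1/4 / (2*10)
H = 1681 * 1/4 / 20
H = 1681/4 / 20
H = 1681/80 m

1681/80 m


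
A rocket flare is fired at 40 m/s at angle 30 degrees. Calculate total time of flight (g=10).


Given: v0 = 40 m/s, theta = 30 deg, g = 10 m/s^2
sin(30) = 1/2
Using T = 2*v0*sin(theta) / g
T = 2*40*1/2 / 10
T = 40 / 10
T = 4 s

4 s


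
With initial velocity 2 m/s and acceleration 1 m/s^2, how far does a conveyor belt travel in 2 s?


Given: v0 = 2 m/s, a = 1 m/s^2, t = 2 s
Using s = v0*t + (1/2)*a*t^2
s = 2*2 + (1/2)*1*2^2
s = 4 + (1/2)*4
s = 4 + 2
s = 6

6 m


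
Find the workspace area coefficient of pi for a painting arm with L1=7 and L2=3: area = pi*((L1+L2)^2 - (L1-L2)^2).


Given: L1 = 7, L2 = 3
(L1+L2)^2 = (10)^2 = 100
(L1-L2)^2 = (4)^2 = 16
Difference = 100 - 16 = 84
This equals 4*L1*L2 = 4*7*3 = 84
Workspace area = 84*pi

84


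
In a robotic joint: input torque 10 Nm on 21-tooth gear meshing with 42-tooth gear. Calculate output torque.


Given: N1 = 21, N2 = 42, T1 = 10 Nm
Using T2/T1 = N2/N1
T2 = T1 * N2 / N1
T2 = 10 * 42 / 21
T2 = 420 / 21
T2 = 20 Nm

20 Nm


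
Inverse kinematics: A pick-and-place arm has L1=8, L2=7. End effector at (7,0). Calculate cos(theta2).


Given: L1 = 8, L2 = 7, target (x, y) = (7, 0)
Using cos(theta2) = (x^2 + y^2 - L1^2 - L2^2) / (2*L1*L2)
x^2 + y^2 = 7^2 + 0 = 49
L1^2 + L2^2 = 64 + 49 = 113
Numerator = 49 - 113 = -64
Denominator = 2*8*7 = 112
cos(theta2) = -64/112 = -4/7

-4/7


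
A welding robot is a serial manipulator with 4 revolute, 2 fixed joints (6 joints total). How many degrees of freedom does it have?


Given: serial robot with 4 revolute, 2 fixed joints
DOF contribution per joint type: revolute=1, prismatic=1, spherical=3, fixed=0
DOF = 4*1 + 2*0
DOF = 4

4


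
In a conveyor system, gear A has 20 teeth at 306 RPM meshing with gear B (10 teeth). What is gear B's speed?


Given: N1 = 20 teeth, w1 = 306 RPM, N2 = 10 teeth
Using N1*w1 = N2*w2
w2 = N1*w1 / N2
w2 = 20*306 / 10
w2 = 6120 / 10
w2 = 612 RPM

612 RPM


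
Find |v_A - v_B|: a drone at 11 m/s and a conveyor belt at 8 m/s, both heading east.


Given: v_A = 11 m/s east, v_B = 8 m/s east
Both move in the same direction; relative speed = |v_A - v_B|
|11 - 8| = |3|
= 3 m/s

3 m/s


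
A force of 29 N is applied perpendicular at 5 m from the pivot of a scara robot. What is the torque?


Given: F = 29 N, r = 5 m, angle = 90 deg (perpendicular)
Using tau = F * r * sin(90)
sin(90) = 1
tau = 29 * 5 * 1
tau = 145 Nm

145 Nm


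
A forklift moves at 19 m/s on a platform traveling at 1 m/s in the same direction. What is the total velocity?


Given: object velocity = 19 m/s, platform velocity = 1 m/s (same direction)
Using classical velocity addition: v_total = v_object + v_platform
v_total = 19 + 1
v_total = 20 m/s

20 m/s


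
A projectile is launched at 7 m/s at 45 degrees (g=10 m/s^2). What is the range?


Given: v0 = 7 m/s, theta = 45 deg, g = 10 m/s^2
sin(2*45) = sin(90) = 1
Using R = v0^2 * sin(2*theta) / g
R = 7^2 * 1 / 10
R = 49 / 10
R = 49/10 m

49/10 m


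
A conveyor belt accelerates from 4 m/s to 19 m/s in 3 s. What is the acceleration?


Given: initial velocity v0 = 4 m/s, final velocity v = 19 m/s, time t = 3 s
Using a = (v - v0) / t
a = (19 - 4) / 3
a = 15 / 3
a = 5 m/s^2

5 m/s^2


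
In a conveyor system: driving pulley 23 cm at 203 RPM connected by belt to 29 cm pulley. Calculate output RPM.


Given: D1 = 23 cm, w1 = 203 RPM, D2 = 29 cm
Using D1*w1 = D2*w2
w2 = D1*w1 / D2
w2 = 23*203 / 29
w2 = 4669 / 29
w2 = 161 RPM

161 RPM


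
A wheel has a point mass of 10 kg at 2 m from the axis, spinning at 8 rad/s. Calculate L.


Given: m = 10 kg, r = 2 m, omega = 8 rad/s
For a point mass: I = m*r^2
I = 10*2^2 = 10*4 = 40
L = I*omega = 40*8
L = 320 kg*m^2/s

320 kg*m^2/s


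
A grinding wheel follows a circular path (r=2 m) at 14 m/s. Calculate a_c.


Given: v = 14 m/s, r = 2 m
Using a_c = v^2 / r
a_c = 14^2 / 2
a_c = 196 / 2
a_c = 98 m/s^2

98 m/s^2


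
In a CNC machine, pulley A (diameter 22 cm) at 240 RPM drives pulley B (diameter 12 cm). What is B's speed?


Given: D1 = 22 cm, w1 = 240 RPM, D2 = 12 cm
Using D1*w1 = D2*w2
w2 = D1*w1 / D2
w2 = 22*240 / 12
w2 = 5280 / 12
w2 = 440 RPM

440 RPM


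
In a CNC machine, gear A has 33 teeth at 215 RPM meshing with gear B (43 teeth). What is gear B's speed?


Given: N1 = 33 teeth, w1 = 215 RPM, N2 = 43 teeth
Using N1*w1 = N2*w2
w2 = N1*w1 / N2
w2 = 33*215 / 43
w2 = 7095 / 43
w2 = 165 RPM

165 RPM


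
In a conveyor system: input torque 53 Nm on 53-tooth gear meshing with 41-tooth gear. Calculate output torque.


Given: N1 = 53, N2 = 41, T1 = 53 Nm
Using T2/T1 = N2/N1
T2 = T1 * N2 / N1
T2 = 53 * 41 / 53
T2 = 2173 / 53
T2 = 41 Nm

41 Nm


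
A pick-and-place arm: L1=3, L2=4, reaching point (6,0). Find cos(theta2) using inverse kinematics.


Given: L1 = 3, L2 = 4, target (x, y) = (6, 0)
Using cos(theta2) = (x^2 + y^2 - L1^2 - L2^2) / (2*L1*L2)
x^2 + y^2 = 6^2 + 0 = 36
L1^2 + L2^2 = 9 + 16 = 25
Numerator = 36 - 25 = 11
Denominator = 2*3*4 = 24
cos(theta2) = 11/24 = 11/24

11/24


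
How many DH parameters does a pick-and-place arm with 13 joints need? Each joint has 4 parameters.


Given: 13 joints, 4 DH parameters per joint (d, theta, a, alpha)
Total DH parameters = number_of_joints * 4
Total = 13 * 4
Total = 52

52


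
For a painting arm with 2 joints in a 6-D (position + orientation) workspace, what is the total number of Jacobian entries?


Given: task space dimension = 6, joints = 2
Jacobian is a 6 x 2 matrix
Total entries = rows * columns
Total = 6 * 2
Total = 12

12


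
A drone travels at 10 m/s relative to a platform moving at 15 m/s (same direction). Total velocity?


Given: object velocity = 10 m/s, platform velocity = 15 m/s (same direction)
Using classical velocity addition: v_total = v_object + v_platform
v_total = 10 + 15
v_total = 25 m/s

25 m/s


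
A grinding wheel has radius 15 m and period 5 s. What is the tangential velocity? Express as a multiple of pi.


Given: radius r = 15 m, period T = 5 s
Using v = 2*pi*r / T
v = 2*pi*15 / 5
v = 30*pi / 5
v = 6*pi m/s

6*pi m/s


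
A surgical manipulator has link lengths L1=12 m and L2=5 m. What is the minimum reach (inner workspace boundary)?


Given: L1 = 12 m, L2 = 5 m
For a 2-link planar arm, min reach = |L1 - L2| (second link folded back)
Min reach = |12 - 5|
Min reach = 7 m

7 m


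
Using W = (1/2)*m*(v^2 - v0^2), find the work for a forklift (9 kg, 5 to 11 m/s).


Given: m = 9 kg, v0 = 5 m/s, v = 11 m/s
Using W = (1/2)*m*(v^2 - v0^2)
v^2 = 11^2 = 121
v0^2 = 5^2 = 25
v^2 - v0^2 = 121 - 25 = 96
W = (1/2)*9*96 = 432 J

432 J


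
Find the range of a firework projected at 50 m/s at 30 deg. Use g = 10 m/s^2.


Given: v0 = 50 m/s, theta = 30 deg, g = 10 m/s^2
sin(2*30) = sin(60) = sqrt(3)/2
Using R = v0^2 * sin(2*theta) / g
R = 50^2 * (sqrt(3)/2) / 10
R = 2500 * sqrt(3) / 20
R = 125*sqrt(3) m

125*sqrt(3) m


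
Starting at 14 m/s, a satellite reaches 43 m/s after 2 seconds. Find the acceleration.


Given: initial velocity v0 = 14 m/s, final velocity v = 43 m/s, time t = 2 s
Using a = (v - v0) / t
a = (43 - 14) / 2
a = 29 / 2
a = 29/2 m/s^2

29/2 m/s^2


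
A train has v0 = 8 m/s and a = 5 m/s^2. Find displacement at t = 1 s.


Given: v0 = 8 m/s, a = 5 m/s^2, t = 1 s
Using s = v0*t + (1/2)*a*t^2
s = 8*1 + (1/2)*5*1^2
s = 8 + (1/2)*5
s = 8 + 5/2
s = 21/2

21/2 m


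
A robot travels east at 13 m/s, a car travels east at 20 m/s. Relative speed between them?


Given: v_A = 13 m/s east, v_B = 20 m/s east
Both move in the same direction; relative speed = |v_A - v_B|
|13 - 20| = |-7|
= 7 m/s

7 m/s


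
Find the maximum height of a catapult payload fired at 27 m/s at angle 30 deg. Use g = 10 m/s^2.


Given: v0 = 27 m/s, theta = 30 deg, g = 10 m/s^2
sin^2(30) = 1/4
Using H = v0^2 * sin^2(theta) / (2*g)
H = 27^2 * 1/4 / (2*10)
H = 729 * 1/4 / 20
H = 729/4 / 20
H = 729/80 m

729/80 m


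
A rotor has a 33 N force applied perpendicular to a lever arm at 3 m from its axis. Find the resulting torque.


Given: F = 33 N, r = 3 m, angle = 90 deg (perpendicular)
Using tau = F * r * sin(90)
sin(90) = 1
tau = 33 * 3 * 1
tau = 99 Nm

99 Nm


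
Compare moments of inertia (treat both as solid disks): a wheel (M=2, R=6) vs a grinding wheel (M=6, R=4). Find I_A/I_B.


Given: M1=2 kg, R1=6 m, M2=6 kg, R2=4 m
For a disk: I = (1/2)*M*R^2, so I_A/I_B = (M1*R1^2)/(M2*R2^2)
M1*R1^2 = 2*36 = 72
M2*R2^2 = 6*16 = 96
I_A/I_B = 72/96 = 3/4

3/4


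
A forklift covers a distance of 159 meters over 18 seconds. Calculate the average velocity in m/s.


Given: distance d = 159 m, time t = 18 s
Using v = d / t
v = 159 / 18
v = 53/6 m/s

53/6 m/s


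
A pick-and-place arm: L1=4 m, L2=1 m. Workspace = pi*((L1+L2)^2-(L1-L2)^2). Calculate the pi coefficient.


Given: L1 = 4, L2 = 1
(L1+L2)^2 = (5)^2 = 25
(L1-L2)^2 = (3)^2 = 9
Difference = 25 - 9 = 16
This equals 4*L1*L2 = 4*4*1 = 16
Workspace area = 16*pi

16


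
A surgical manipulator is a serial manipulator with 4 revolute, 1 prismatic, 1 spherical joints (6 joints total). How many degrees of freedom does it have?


Given: serial robot with 4 revolute, 1 prismatic, 1 spherical joints
DOF contribution per joint type: revolute=1, prismatic=1, spherical=3, fixed=0
DOF = 4*1 + 1*1 + 1*3
DOF = 8

8


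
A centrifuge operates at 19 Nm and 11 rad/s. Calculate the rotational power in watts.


Given: tau = 19 Nm, omega = 11 rad/s
Using P = tau * omega
P = 19 * 11
P = 209 W

209 W


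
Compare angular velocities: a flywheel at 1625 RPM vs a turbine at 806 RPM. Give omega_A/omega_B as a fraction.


Given: RPM_A = 1625, RPM_B = 806
omega = 2*pi*RPM/60, so omega_A/omega_B = RPM_A / RPM_B
omega_A/omega_B = 1625 / 806
omega_A/omega_B = 125/62

125/62


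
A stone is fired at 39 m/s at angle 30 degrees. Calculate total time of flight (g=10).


Given: v0 = 39 m/s, theta = 30 deg, g = 10 m/s^2
sin(30) = 1/2
Using T = 2*v0*sin(theta) / g
T = 2*39*1/2 / 10
T = 39 / 10
T = 39/10 s

39/10 s


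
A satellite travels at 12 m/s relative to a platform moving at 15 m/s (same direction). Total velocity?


Given: object velocity = 12 m/s, platform velocity = 15 m/s (same direction)
Using classical velocity addition: v_total = v_object + v_platform
v_total = 12 + 15
v_total = 27 m/s

27 m/s


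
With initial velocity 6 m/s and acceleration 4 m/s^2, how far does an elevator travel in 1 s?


Given: v0 = 6 m/s, a = 4 m/s^2, t = 1 s
Using s = v0*t + (1/2)*a*t^2
s = 6*1 + (1/2)*4*1^2
s = 6 + (1/2)*4
s = 6 + 2
s = 8

8 m


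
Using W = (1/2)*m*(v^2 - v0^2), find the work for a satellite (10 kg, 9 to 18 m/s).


Given: m = 10 kg, v0 = 9 m/s, v = 18 m/s
Using W = (1/2)*m*(v^2 - v0^2)
v^2 = 18^2 = 324
v0^2 = 9^2 = 81
v^2 - v0^2 = 324 - 81 = 243
W = (1/2)*10*243 = 1215 J

1215 J


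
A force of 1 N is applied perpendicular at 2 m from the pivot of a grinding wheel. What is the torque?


Given: F = 1 N, r = 2 m, angle = 90 deg (perpendicular)
Using tau = F * r * sin(90)
sin(90) = 1
tau = 1 * 2 * 1
tau = 2 Nm

2 Nm


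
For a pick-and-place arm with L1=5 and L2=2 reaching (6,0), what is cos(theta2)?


Given: L1 = 5, L2 = 2, target (x, y) = (6, 0)
Using cos(theta2) = (x^2 + y^2 - L1^2 - L2^2) / (2*L1*L2)
x^2 + y^2 = 6^2 + 0 = 36
L1^2 + L2^2 = 25 + 4 = 29
Numerator = 36 - 29 = 7
Denominator = 2*5*2 = 20
cos(theta2) = 7/20 = 7/20

7/20


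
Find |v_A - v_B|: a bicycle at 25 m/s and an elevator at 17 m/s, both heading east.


Given: v_A = 25 m/s east, v_B = 17 m/s east
Both move in the same direction; relative speed = |v_A - v_B|
|25 - 17| = |8|
= 8 m/s

8 m/s


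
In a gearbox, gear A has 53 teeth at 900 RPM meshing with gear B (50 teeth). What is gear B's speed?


Given: N1 = 53 teeth, w1 = 900 RPM, N2 = 50 teeth
Using N1*w1 = N2*w2
w2 = N1*w1 / N2
w2 = 53*900 / 50
w2 = 47700 / 50
w2 = 954 RPM

954 RPM


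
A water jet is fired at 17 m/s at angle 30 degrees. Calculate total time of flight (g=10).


Given: v0 = 17 m/s, theta = 30 deg, g = 10 m/s^2
sin(30) = 1/2
Using T = 2*v0*sin(theta) / g
T = 2*17*1/2 / 10
T = 17 / 10
T = 17/10 s

17/10 s


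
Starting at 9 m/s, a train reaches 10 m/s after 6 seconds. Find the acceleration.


Given: initial velocity v0 = 9 m/s, final velocity v = 10 m/s, time t = 6 s
Using a = (v - v0) / t
a = (10 - 9) / 6
a = 1 / 6
a = 1/6 m/s^2

1/6 m/s^2


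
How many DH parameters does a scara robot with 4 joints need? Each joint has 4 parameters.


Given: 4 joints, 4 DH parameters per joint (d, theta, a, alpha)
Total DH parameters = number_of_joints * 4
Total = 4 * 4
Total = 16

16


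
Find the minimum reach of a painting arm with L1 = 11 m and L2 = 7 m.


Given: L1 = 11 m, L2 = 7 m
For a 2-link planar arm, min reach = |L1 - L2| (second link folded back)
Min reach = |11 - 7|
Min reach = 4 m

4 m


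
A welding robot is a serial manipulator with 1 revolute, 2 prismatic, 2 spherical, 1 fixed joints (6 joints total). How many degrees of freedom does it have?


Given: serial robot with 1 revolute, 2 prismatic, 2 spherical, 1 fixed joints
DOF contribution per joint type: revolute=1, prismatic=1, spherical=3, fixed=0
DOF = 1*1 + 2*1 + 2*3 + 1*0
DOF = 9

9


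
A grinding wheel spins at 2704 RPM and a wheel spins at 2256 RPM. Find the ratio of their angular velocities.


Given: RPM_A = 2704, RPM_B = 2256
omega = 2*pi*RPM/60, so omega_A/omega_B = RPM_A / RPM_B
omega_A/omega_B = 2704 / 2256
omega_A/omega_B = 169/141

169/141


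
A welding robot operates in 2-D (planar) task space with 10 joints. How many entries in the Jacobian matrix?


Given: task space dimension = 2, joints = 10
Jacobian is a 2 x 10 matrix
Total entries = rows * columns
Total = 2 * 10
Total = 20

20


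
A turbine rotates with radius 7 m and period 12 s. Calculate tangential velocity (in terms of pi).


Given: radius r = 7 m, period T = 12 s
Using v = 2*pi*r / T
v = 2*pi*7 / 12
v = 14*pi / 12
v = 7/6*pi m/s

7/6*pi m/s


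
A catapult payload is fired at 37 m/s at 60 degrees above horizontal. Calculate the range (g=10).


Given: v0 = 37 m/s, theta = 60 deg, g = 10 m/s^2
sin(2*60) = sin(120) = sqrt(3)/2
Using R = v0^2 * sin(2*theta) / g
R = 37^2 * (sqrt(3)/2) / 10
R = 1369 * sqrt(3) / 20
R = 1369/20*sqrt(3) m

1369/20*sqrt(3) m


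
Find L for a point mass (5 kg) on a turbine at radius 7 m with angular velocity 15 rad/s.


Given: m = 5 kg, r = 7 m, omega = 15 rad/s
For a point mass: I = m*r^2
I = 5*7^2 = 5*49 = 245
L = I*omega = 245*15
L = 3675 kg*m^2/s

3675 kg*m^2/s


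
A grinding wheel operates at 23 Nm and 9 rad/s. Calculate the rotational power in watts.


Given: tau = 23 Nm, omega = 9 rad/s
Using P = tau * omega
P = 23 * 9
P = 207 W

207 W


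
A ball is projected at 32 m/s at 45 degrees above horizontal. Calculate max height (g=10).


Given: v0 = 32 m/s, theta = 45 deg, g = 10 m/s^2
sin^2(45) = 1/2
Using H = v0^2 * sin^2(theta) / (2*g)
H = 32^2 * 1/2 / (2*10)
H = 1024 * 1/2 / 20
H = 512 / 20
H = 128/5 m

128/5 m


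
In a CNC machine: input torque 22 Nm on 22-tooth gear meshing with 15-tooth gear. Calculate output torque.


Given: N1 = 22, N2 = 15, T1 = 22 Nm
Using T2/T1 = N2/N1
T2 = T1 * N2 / N1
T2 = 22 * 15 / 22
T2 = 330 / 22
T2 = 15 Nm

15 Nm


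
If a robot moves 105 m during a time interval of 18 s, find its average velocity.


Given: distance d = 105 m, time t = 18 s
Using v = d / t
v = 105 / 18
v = 35/6 m/s

35/6 m/s


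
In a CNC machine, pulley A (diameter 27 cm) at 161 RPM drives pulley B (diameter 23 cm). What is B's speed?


Given: D1 = 27 cm, w1 = 161 RPM, D2 = 23 cm
Using D1*w1 = D2*w2
w2 = D1*w1 / D2
w2 = 27*161 / 23
w2 = 4347 / 23
w2 = 189 RPM

189 RPM


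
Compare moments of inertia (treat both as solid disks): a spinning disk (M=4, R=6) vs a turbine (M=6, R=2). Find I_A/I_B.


Given: M1=4 kg, R1=6 m, M2=6 kg, R2=2 m
For a disk: I = (1/2)*M*R^2, so I_A/I_B = (M1*R1^2)/(M2*R2^2)
M1*R1^2 = 4*36 = 144
M2*R2^2 = 6*4 = 24
I_A/I_B = 144/24 = 6

6


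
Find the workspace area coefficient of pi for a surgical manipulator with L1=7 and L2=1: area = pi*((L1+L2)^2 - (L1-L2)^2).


Given: L1 = 7, L2 = 1
(L1+L2)^2 = (8)^2 = 64
(L1-L2)^2 = (6)^2 = 36
Difference = 64 - 36 = 28
This equals 4*L1*L2 = 4*7*1 = 28
Workspace area = 28*pi

28


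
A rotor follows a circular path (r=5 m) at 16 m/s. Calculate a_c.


Given: v = 16 m/s, r = 5 m
Using a_c = v^2 / r
a_c = 16^2 / 5
a_c = 256 / 5
a_c = 256/5 m/s^2

256/5 m/s^2


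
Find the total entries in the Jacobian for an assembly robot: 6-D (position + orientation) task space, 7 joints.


Given: task space dimension = 6, joints = 7
Jacobian is a 6 x 7 matrix
Total entries = rows * columns
Total = 6 * 7
Total = 42

42


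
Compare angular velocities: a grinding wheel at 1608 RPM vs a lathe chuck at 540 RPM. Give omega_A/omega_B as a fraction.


Given: RPM_A = 1608, RPM_B = 540
omega = 2*pi*RPM/60, so omega_A/omega_B = RPM_A / RPM_B
omega_A/omega_B = 1608 / 540
omega_A/omega_B = 134/45

134/45


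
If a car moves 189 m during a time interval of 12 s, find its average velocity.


Given: distance d = 189 m, time t = 12 s
Using v = d / t
v = 189 / 12
v = 63/4 m/s

63/4 m/s


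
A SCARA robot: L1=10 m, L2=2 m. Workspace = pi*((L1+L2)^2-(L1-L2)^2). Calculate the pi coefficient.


Given: L1 = 10, L2 = 2
(L1+L2)^2 = (12)^2 = 144
(L1-L2)^2 = (8)^2 = 64
Difference = 144 - 64 = 80
This equals 4*L1*L2 = 4*10*2 = 80
Workspace area = 80*pi

80


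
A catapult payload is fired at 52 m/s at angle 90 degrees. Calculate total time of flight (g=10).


Given: v0 = 52 m/s, theta = 90 deg, g = 10 m/s^2
sin(90) = 1
Using T = 2*v0*sin(theta) / g
T = 2*52*1 / 10
T = 104 / 10
T = 52/5 s

52/5 s


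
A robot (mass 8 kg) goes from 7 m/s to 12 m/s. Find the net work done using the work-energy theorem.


Given: m = 8 kg, v0 = 7 m/s, v = 12 m/s
Using W = (1/2)*m*(v^2 - v0^2)
v^2 = 12^2 = 144
v0^2 = 7^2 = 49
v^2 - v0^2 = 144 - 49 = 95
W = (1/2)*8*95 = 380 J

380 J


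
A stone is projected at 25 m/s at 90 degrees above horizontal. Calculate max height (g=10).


Given: v0 = 25 m/s, theta = 90 deg, g = 10 m/s^2
sin^2(90) = 1
Using H = v0^2 * sin^2(theta) / (2*g)
H = 25^2 * 1 / (2*10)
H = 625 * 1 / 20
H = 625 / 20
H = 125/4 m

125/4 m


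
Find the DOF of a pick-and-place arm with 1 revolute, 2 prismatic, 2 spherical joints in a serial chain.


Given: serial robot with 1 revolute, 2 prismatic, 2 spherical joints
DOF contribution per joint type: revolute=1, prismatic=1, spherical=3, fixed=0
DOF = 1*1 + 2*1 + 2*3
DOF = 9

9


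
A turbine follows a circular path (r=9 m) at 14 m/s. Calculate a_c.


Given: v = 14 m/s, r = 9 m
Using a_c = v^2 / r
a_c = 14^2 / 9
a_c = 196 / 9
a_c = 196/9 m/s^2

196/9 m/s^2


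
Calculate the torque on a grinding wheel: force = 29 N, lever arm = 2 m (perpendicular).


Given: F = 29 N, r = 2 m, angle = 90 deg (perpendicular)
Using tau = F * r * sin(90)
sin(90) = 1
tau = 29 * 2 * 1
tau = 58 Nm

58 Nm


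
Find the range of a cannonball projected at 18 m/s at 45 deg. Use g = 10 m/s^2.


Given: v0 = 18 m/s, theta = 45 deg, g = 10 m/s^2
sin(2*45) = sin(90) = 1
Using R = v0^2 * sin(2*theta) / g
R = 18^2 * 1 / 10
R = 324 / 10
R = 162/5 m

162/5 m


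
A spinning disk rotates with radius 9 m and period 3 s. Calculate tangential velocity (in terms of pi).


Given: radius r = 9 m, period T = 3 s
Using v = 2*pi*r / T
v = 2*pi*9 / 3
v = 18*pi / 3
v = 6*pi m/s

6*pi m/s


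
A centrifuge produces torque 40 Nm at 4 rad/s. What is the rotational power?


Given: tau = 40 Nm, omega = 4 rad/s
Using P = tau * omega
P = 40 * 4
P = 160 W

160 W


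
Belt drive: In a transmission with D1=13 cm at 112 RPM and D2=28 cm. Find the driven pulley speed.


Given: D1 = 13 cm, w1 = 112 RPM, D2 = 28 cm
Using D1*w1 = D2*w2
w2 = D1*w1 / D2
w2 = 13*112 / 28
w2 = 1456 / 28
w2 = 52 RPM

52 RPM


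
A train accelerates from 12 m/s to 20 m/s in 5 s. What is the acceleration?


Given: initial velocity v0 = 12 m/s, final velocity v = 20 m/s, time t = 5 s
Using a = (v - v0) / t
a = (20 - 12) / 5
a = 8 / 5
a = 8/5 m/s^2

8/5 m/s^2


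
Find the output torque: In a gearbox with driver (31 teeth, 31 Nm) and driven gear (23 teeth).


Given: N1 = 31, N2 = 23, T1 = 31 Nm
Using T2/T1 = N2/N1
T2 = T1 * N2 / N1
T2 = 31 * 23 / 31
T2 = 713 / 31
T2 = 23 Nm

23 Nm


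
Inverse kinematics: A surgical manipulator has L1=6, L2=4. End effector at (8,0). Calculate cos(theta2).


Given: L1 = 6, L2 = 4, target (x, y) = (8, 0)
Using cos(theta2) = (x^2 + y^2 - L1^2 - L2^2) / (2*L1*L2)
x^2 + y^2 = 8^2 + 0 = 64
L1^2 + L2^2 = 36 + 16 = 52
Numerator = 64 - 52 = 12
Denominator = 2*6*4 = 48
cos(theta2) = 12/48 = 1/4

1/4


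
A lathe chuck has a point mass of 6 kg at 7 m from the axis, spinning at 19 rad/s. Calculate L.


Given: m = 6 kg, r = 7 m, omega = 19 rad/s
For a point mass: I = m*r^2
I = 6*7^2 = 6*49 = 294
L = I*omega = 294*19
L = 5586 kg*m^2/s

5586 kg*m^2/s


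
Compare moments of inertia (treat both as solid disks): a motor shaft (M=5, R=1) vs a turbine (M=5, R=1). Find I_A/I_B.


Given: M1=5 kg, R1=1 m, M2=5 kg, R2=1 m
For a disk: I = (1/2)*M*R^2, so I_A/I_B = (M1*R1^2)/(M2*R2^2)
M1*R1^2 = 5*1 = 5
M2*R2^2 = 5*1 = 5
I_A/I_B = 5/5 = 1

1


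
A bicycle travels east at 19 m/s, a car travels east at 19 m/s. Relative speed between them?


Given: v_A = 19 m/s east, v_B = 19 m/s east
Both move in the same direction; relative speed = |v_A - v_B|
|19 - 19| = |0|
= 0 m/s

0 m/s


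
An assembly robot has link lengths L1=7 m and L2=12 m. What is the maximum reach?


Given: L1 = 7 m, L2 = 12 m
For a 2-link planar arm, max reach = L1 + L2 (fully extended)
Max reach = 7 + 12
Max reach = 19 m

19 m


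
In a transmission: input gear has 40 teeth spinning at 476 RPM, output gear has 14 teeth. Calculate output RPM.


Given: N1 = 40 teeth, w1 = 476 RPM, N2 = 14 teeth
Using N1*w1 = N2*w2
w2 = N1*w1 / N2
w2 = 40*476 / 14
w2 = 19040 / 14
w2 = 1360 RPM

1360 RPM


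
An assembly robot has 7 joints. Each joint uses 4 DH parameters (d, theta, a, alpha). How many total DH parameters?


Given: 7 joints, 4 DH parameters per joint (d, theta, a, alpha)
Total DH parameters = number_of_joints * 4
Total = 7 * 4
Total = 28

28


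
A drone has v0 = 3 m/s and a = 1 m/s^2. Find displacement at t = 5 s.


Given: v0 = 3 m/s, a = 1 m/s^2, t = 5 s
Using s = v0*t + (1/2)*a*t^2
s = 3*5 + (1/2)*1*5^2
s = 15 + (1/2)*25
s = 15 + 25/2
s = 55/2

55/2 m


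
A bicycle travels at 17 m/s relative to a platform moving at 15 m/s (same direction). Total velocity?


Given: object velocity = 17 m/s, platform velocity = 15 m/s (same direction)
Using classical velocity addition: v_total = v_object + v_platform
v_total = 17 + 15
v_total = 32 m/s

32 m/s


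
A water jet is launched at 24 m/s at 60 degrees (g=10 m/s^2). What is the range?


Given: v0 = 24 m/s, theta = 60 deg, g = 10 m/s^2
sin(2*60) = sin(120) = sqrt(3)/2
Using R = v0^2 * sin(2*theta) / g
R = 24^2 * (sqrt(3)/2) / 10
R = 576 * sqrt(3) / 20
R = 144/5*sqrt(3) m

144/5*sqrt(3) m


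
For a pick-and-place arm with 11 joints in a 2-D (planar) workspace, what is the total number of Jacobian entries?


Given: task space dimension = 2, joints = 11
Jacobian is a 2 x 11 matrix
Total entries = rows * columns
Total = 2 * 11
Total = 22

22


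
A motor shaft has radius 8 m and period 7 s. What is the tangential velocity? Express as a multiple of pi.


Given: radius r = 8 m, period T = 7 s
Using v = 2*pi*r / T
v = 2*pi*8 / 7
v = 16*pi / 7
v = 16/7*pi m/s

16/7*pi m/s


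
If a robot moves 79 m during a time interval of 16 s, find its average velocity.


Given: distance d = 79 m, time t = 16 s
Using v = d / t
v = 79 / 16
v = 79/16 m/s

79/16 m/s


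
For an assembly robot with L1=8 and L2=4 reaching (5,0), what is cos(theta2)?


Given: L1 = 8, L2 = 4, target (x, y) = (5, 0)
Using cos(theta2) = (x^2 + y^2 - L1^2 - L2^2) / (2*L1*L2)
x^2 + y^2 = 5^2 + 0 = 25
L1^2 + L2^2 = 64 + 16 = 80
Numerator = 25 - 80 = -55
Denominator = 2*8*4 = 64
cos(theta2) = -55/64 = -55/64

-55/64


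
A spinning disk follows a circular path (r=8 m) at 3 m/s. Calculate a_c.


Given: v = 3 m/s, r = 8 m
Using a_c = v^2 / r
a_c = 3^2 / 8
a_c = 9 / 8
a_c = 9/8 m/s^2

9/8 m/s^2


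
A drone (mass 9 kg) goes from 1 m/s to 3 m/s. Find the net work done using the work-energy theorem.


Given: m = 9 kg, v0 = 1 m/s, v = 3 m/s
Using W = (1/2)*m*(v^2 - v0^2)
v^2 = 3^2 = 9
v0^2 = 1^2 = 1
v^2 - v0^2 = 9 - 1 = 8
W = (1/2)*9*8 = 36 J

36 J


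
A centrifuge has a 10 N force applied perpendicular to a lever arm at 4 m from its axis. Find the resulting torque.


Given: F = 10 N, r = 4 m, angle = 90 deg (perpendicular)
Using tau = F * r * sin(90)
sin(90) = 1
tau = 10 * 4 * 1
tau = 40 Nm

40 Nm


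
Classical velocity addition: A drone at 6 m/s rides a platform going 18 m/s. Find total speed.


Given: object velocity = 6 m/s, platform velocity = 18 m/s (same direction)
Using classical velocity addition: v_total = v_object + v_platform
v_total = 6 + 18
v_total = 24 m/s

24 m/s


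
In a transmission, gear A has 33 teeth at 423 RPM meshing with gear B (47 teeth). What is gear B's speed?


Given: N1 = 33 teeth, w1 = 423 RPM, N2 = 47 teeth
Using N1*w1 = N2*w2
w2 = N1*w1 / N2
w2 = 33*423 / 47
w2 = 13959 / 47
w2 = 297 RPM

297 RPM


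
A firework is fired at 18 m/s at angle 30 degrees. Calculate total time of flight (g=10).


Given: v0 = 18 m/s, theta = 30 deg, g = 10 m/s^2
sin(30) = 1/2
Using T = 2*v0*sin(theta) / g
T = 2*18*1/2 / 10
T = 18 / 10
T = 9/5 s

9/5 s


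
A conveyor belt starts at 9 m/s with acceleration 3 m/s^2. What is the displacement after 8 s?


Given: v0 = 9 m/s, a = 3 m/s^2, t = 8 s
Using s = v0*t + (1/2)*a*t^2
s = 9*8 + (1/2)*3*8^2
s = 72 + (1/2)*192
s = 72 + 96
s = 168

168 m


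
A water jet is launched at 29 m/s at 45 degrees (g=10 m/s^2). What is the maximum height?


Given: v0 = 29 m/s, theta = 45 deg, g = 10 m/s^2
sin^2(45) = 1/2
Using H = v0^2 * sin^2(theta) / (2*g)
H = 29^2 * 1/2 / (2*10)
H = 841 * 1/2 / 20
H = 841/2 / 20
H = 841/40 m

841/40 m


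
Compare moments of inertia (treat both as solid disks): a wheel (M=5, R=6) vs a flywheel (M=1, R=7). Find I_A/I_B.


Given: M1=5 kg, R1=6 m, M2=1 kg, R2=7 m
For a disk: I = (1/2)*M*R^2, so I_A/I_B = (M1*R1^2)/(M2*R2^2)
M1*R1^2 = 5*36 = 180
M2*R2^2 = 1*49 = 49
I_A/I_B = 180/49 = 180/49

180/49


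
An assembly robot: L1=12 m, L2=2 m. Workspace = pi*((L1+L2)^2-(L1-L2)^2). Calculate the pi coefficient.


Given: L1 = 12, L2 = 2
(L1+L2)^2 = (14)^2 = 196
(L1-L2)^2 = (10)^2 = 100
Difference = 196 - 100 = 96
This equals 4*L1*L2 = 4*12*2 = 96
Workspace area = 96*pi

96


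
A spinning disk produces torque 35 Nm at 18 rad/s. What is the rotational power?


Given: tau = 35 Nm, omega = 18 rad/s
Using P = tau * omega
P = 35 * 18
P = 630 W

630 W


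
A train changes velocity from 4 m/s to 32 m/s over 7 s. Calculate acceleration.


Given: initial velocity v0 = 4 m/s, final velocity v = 32 m/s, time t = 7 s
Using a = (v - v0) / t
a = (32 - 4) / 7
a = 28 / 7
a = 4 m/s^2

4 m/s^2


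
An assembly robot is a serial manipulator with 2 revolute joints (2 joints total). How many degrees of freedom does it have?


Given: serial robot with 2 revolute joints
DOF contribution per joint type: revolute=1, prismatic=1, spherical=3, fixed=0
DOF = 2*1
DOF = 2

2


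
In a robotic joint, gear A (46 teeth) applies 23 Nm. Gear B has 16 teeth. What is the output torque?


Given: N1 = 46, N2 = 16, T1 = 23 Nm
Using T2/T1 = N2/N1
T2 = T1 * N2 / N1
T2 = 23 * 16 / 46
T2 = 368 / 46
T2 = 8 Nm

8 Nm


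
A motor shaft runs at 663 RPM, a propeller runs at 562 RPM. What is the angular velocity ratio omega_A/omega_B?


Given: RPM_A = 663, RPM_B = 562
omega = 2*pi*RPM/60, so omega_A/omega_B = RPM_A / RPM_B
omega_A/omega_B = 663 / 562
omega_A/omega_B = 663/562

663/562


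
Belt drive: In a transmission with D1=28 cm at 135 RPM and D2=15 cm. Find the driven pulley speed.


Given: D1 = 28 cm, w1 = 135 RPM, D2 = 15 cm
Using D1*w1 = D2*w2
w2 = D1*w1 / D2
w2 = 28*135 / 15
w2 = 3780 / 15
w2 = 252 RPM

252 RPM


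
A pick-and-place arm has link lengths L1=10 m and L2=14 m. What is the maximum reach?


Given: L1 = 10 m, L2 = 14 m
For a 2-link planar arm, max reach = L1 + L2 (fully extended)
Max reach = 10 + 14
Max reach = 24 m

24 m


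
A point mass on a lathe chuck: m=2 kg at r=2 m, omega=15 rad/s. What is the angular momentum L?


Given: m = 2 kg, r = 2 m, omega = 15 rad/s
For a point mass: I = m*r^2
I = 2*2^2 = 2*4 = 8
L = I*omega = 8*15
L = 120 kg*m^2/s

120 kg*m^2/s


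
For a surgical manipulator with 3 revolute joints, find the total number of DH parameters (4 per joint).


Given: 3 joints, 4 DH parameters per joint (d, theta, a, alpha)
Total DH parameters = number_of_joints * 4
Total = 3 * 4
Total = 12

12


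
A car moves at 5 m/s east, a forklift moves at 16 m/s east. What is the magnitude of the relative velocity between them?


Given: v_A = 5 m/s east, v_B = 16 m/s east
Both move in the same direction; relative speed = |v_A - v_B|
|5 - 16| = |-11|
= 11 m/s

11 m/s


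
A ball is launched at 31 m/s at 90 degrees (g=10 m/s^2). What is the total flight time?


Given: v0 = 31 m/s, theta = 90 deg, g = 10 m/s^2
sin(90) = 1
Using T = 2*v0*sin(theta) / g
T = 2*31*1 / 10
T = 62 / 10
T = 31/5 s

31/5 s


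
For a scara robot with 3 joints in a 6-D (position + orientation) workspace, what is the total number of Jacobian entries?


Given: task space dimension = 6, joints = 3
Jacobian is a 6 x 3 matrix
Total entries = rows * columns
Total = 6 * 3
Total = 18

18


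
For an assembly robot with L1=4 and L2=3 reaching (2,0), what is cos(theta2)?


Given: L1 = 4, L2 = 3, target (x, y) = (2, 0)
Using cos(theta2) = (x^2 + y^2 - L1^2 - L2^2) / (2*L1*L2)
x^2 + y^2 = 2^2 + 0 = 4
L1^2 + L2^2 = 16 + 9 = 25
Numerator = 4 - 25 = -21
Denominator = 2*4*3 = 24
cos(theta2) = -21/24 = -7/8

-7/8


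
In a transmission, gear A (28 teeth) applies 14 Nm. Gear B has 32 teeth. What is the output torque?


Given: N1 = 28, N2 = 32, T1 = 14 Nm
Using T2/T1 = N2/N1
T2 = T1 * N2 / N1
T2 = 14 * 32 / 28
T2 = 448 / 28
T2 = 16 Nm

16 Nm


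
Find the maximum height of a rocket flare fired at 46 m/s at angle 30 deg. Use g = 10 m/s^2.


Given: v0 = 46 m/s, theta = 30 deg, g = 10 m/s^2
sin^2(30) = 1/4
Using H = v0^2 * sin^2(theta) / (2*g)
H = 46^2 * 1/4 / (2*10)
H = 2116 * 1/4 / 20
H = 529 / 20
H = 529/20 m

529/20 m


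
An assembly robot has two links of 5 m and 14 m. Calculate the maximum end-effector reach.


Given: L1 = 5 m, L2 = 14 m
For a 2-link planar arm, max reach = L1 + L2 (fully extended)
Max reach = 5 + 14
Max reach = 19 m

19 m


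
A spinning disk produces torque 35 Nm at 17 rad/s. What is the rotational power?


Given: tau = 35 Nm, omega = 17 rad/s
Using P = tau * omega
P = 35 * 17
P = 595 W

595 W


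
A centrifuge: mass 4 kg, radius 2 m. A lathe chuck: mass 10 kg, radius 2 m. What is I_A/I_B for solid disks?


Given: M1=4 kg, R1=2 m, M2=10 kg, R2=2 m
For a disk: I = (1/2)*M*R^2, so I_A/I_B = (M1*R1^2)/(M2*R2^2)
M1*R1^2 = 4*4 = 16
M2*R2^2 = 10*4 = 40
I_A/I_B = 16/40 = 2/5

2/5


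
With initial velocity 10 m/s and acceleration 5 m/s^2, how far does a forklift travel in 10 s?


Given: v0 = 10 m/s, a = 5 m/s^2, t = 10 s
Using s = v0*t + (1/2)*a*t^2
s = 10*10 + (1/2)*5*10^2
s = 100 + (1/2)*500
s = 100 + 250
s = 350

350 m


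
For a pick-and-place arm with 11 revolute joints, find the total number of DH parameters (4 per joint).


Given: 11 joints, 4 DH parameters per joint (d, theta, a, alpha)
Total DH parameters = number_of_joints * 4
Total = 11 * 4
Total = 44

44


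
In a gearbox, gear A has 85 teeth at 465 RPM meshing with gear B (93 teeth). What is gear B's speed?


Given: N1 = 85 teeth, w1 = 465 RPM, N2 = 93 teeth
Using N1*w1 = N2*w2
w2 = N1*w1 / N2
w2 = 85*465 / 93
w2 = 39525 / 93
w2 = 425 RPM

425 RPM


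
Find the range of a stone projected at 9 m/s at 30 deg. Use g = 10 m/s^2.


Given: v0 = 9 m/s, theta = 30 deg, g = 10 m/s^2
sin(2*30) = sin(60) = sqrt(3)/2
Using R = v0^2 * sin(2*theta) / g
R = 9^2 * (sqrt(3)/2) / 10
R = 81 * sqrt(3) / 20
R = 81/20*sqrt(3) m

81/20*sqrt(3) m


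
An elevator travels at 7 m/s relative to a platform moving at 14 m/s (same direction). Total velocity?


Given: object velocity = 7 m/s, platform velocity = 14 m/s (same direction)
Using classical velocity addition: v_total = v_object + v_platform
v_total = 7 + 14
v_total = 21 m/s

21 m/s


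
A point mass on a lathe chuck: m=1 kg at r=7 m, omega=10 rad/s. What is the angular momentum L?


Given: m = 1 kg, r = 7 m, omega = 10 rad/s
For a point mass: I = m*r^2
I = 1*7^2 = 1*49 = 49
L = I*omega = 49*10
L = 490 kg*m^2/s

490 kg*m^2/s


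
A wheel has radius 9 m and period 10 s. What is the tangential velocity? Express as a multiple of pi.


Given: radius r = 9 m, period T = 10 s
Using v = 2*pi*r / T
v = 2*pi*9 / 10
v = 18*pi / 10
v = 9/5*pi m/s

9/5*pi m/s


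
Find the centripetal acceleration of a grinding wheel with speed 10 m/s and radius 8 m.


Given: v = 10 m/s, r = 8 m
Using a_c = v^2 / r
a_c = 10^2 / 8
a_c = 100 / 8
a_c = 25/2 m/s^2

25/2 m/s^2


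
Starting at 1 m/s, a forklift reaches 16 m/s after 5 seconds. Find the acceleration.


Given: initial velocity v0 = 1 m/s, final velocity v = 16 m/s, time t = 5 s
Using a = (v - v0) / t
a = (16 - 1) / 5
a = 15 / 5
a = 3 m/s^2

3 m/s^2


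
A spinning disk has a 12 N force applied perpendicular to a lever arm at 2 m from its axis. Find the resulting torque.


Given: F = 12 N, r = 2 m, angle = 90 deg (perpendicular)
Using tau = F * r * sin(90)
sin(90) = 1
tau = 12 * 2 * 1
tau = 24 Nm

24 Nm


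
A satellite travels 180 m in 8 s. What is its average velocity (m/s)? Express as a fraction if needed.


Given: distance d = 180 m, time t = 8 s
Using v = d / t
v = 180 / 8
v = 45/2 m/s

45/2 m/s


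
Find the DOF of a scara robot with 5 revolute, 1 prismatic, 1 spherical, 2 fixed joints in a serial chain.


Given: serial robot with 5 revolute, 1 prismatic, 1 spherical, 2 fixed joints
DOF contribution per joint type: revolute=1, prismatic=1, spherical=3, fixed=0
DOF = 5*1 + 1*1 + 1*3 + 2*0
DOF = 9

9


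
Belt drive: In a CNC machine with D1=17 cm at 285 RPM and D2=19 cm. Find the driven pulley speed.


Given: D1 = 17 cm, w1 = 285 RPM, D2 = 19 cm
Using D1*w1 = D2*w2
w2 = D1*w1 / D2
w2 = 17*285 / 19
w2 = 4845 / 19
w2 = 255 RPM

255 RPM


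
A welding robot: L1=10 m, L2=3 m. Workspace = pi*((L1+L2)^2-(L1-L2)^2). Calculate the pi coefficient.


Given: L1 = 10, L2 = 3
(L1+L2)^2 = (13)^2 = 169
(L1-L2)^2 = (7)^2 = 49
Difference = 169 - 49 = 120
This equals 4*L1*L2 = 4*10*3 = 120
Workspace area = 120*pi

120


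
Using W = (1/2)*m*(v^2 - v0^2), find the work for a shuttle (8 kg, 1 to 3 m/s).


Given: m = 8 kg, v0 = 1 m/s, v = 3 m/s
Using W = (1/2)*m*(v^2 - v0^2)
v^2 = 3^2 = 9
v0^2 = 1^2 = 1
v^2 - v0^2 = 9 - 1 = 8
W = (1/2)*8*8 = 32 J

32 J


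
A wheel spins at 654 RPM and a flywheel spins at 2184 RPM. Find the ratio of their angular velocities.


Given: RPM_A = 654, RPM_B = 2184
omega = 2*pi*RPM/60, so omega_A/omega_B = RPM_A / RPM_B
omega_A/omega_B = 654 / 2184
omega_A/omega_B = 109/364

109/364


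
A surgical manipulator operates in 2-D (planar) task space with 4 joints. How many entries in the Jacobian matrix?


Given: task space dimension = 2, joints = 4
Jacobian is a 2 x 4 matrix
Total entries = rows * columns
Total = 2 * 4
Total = 8

8


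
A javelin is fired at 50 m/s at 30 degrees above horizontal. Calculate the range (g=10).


Given: v0 = 50 m/s, theta = 30 deg, g = 10 m/s^2
sin(2*30) = sin(60) = sqrt(3)/2
Using R = v0^2 * sin(2*theta) / g
R = 50^2 * (sqrt(3)/2) / 10
R = 2500 * sqrt(3) / 20
R = 125*sqrt(3) m

125*sqrt(3) m


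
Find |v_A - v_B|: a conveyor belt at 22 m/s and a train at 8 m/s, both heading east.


Given: v_A = 22 m/s east, v_B = 8 m/s east
Both move in the same direction; relative speed = |v_A - v_B|
|22 - 8| = |14|
= 14 m/s

14 m/s


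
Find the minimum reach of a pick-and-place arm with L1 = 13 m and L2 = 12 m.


Given: L1 = 13 m, L2 = 12 m
For a 2-link planar arm, min reach = |L1 - L2| (second link folded back)
Min reach = |13 - 12|
Min reach = 1 m

1 m


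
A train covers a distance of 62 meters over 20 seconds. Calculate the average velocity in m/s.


Given: distance d = 62 m, time t = 20 s
Using v = d / t
v = 62 / 20
v = 31/10 m/s

31/10 m/s


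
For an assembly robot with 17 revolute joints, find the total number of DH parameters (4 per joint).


Given: 17 joints, 4 DH parameters per joint (d, theta, a, alpha)
Total DH parameters = number_of_joints * 4
Total = 17 * 4
Total = 68

68


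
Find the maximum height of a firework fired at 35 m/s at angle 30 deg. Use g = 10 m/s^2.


Given: v0 = 35 m/s, theta = 30 deg, g = 10 m/s^2
sin^2(30) = 1/4
Using H = v0^2 * sin^2(theta) / (2*g)
H = 35^2 * 1/4 / (2*10)
H = 1225 * 1/4 / 20
H = 1225/4 / 20
H = 245/16 m

245/16 m


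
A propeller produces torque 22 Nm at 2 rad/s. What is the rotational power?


Given: tau = 22 Nm, omega = 2 rad/s
Using P = tau * omega
P = 22 * 2
P = 44 W

44 W


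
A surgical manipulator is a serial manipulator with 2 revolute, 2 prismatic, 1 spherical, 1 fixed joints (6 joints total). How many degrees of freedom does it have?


Given: serial robot with 2 revolute, 2 prismatic, 1 spherical, 1 fixed joints
DOF contribution per joint type: revolute=1, prismatic=1, spherical=3, fixed=0
DOF = 2*1 + 2*1 + 1*3 + 1*0
DOF = 7

7


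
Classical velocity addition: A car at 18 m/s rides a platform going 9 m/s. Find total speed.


Given: object velocity = 18 m/s, platform velocity = 9 m/s (same direction)
Using classical velocity addition: v_total = v_object + v_platform
v_total = 18 + 9
v_total = 27 m/s

27 m/s
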